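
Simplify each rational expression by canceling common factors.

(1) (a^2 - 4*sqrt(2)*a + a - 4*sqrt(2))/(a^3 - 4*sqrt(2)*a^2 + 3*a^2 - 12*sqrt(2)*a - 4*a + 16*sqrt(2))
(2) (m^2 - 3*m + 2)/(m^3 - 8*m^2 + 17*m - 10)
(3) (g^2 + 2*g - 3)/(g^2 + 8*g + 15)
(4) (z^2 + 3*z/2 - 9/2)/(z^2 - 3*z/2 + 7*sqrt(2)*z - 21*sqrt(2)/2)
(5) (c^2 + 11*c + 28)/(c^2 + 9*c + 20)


(1) = (a + 1)/(a^2 + 3*a - 4)
(2) = 1/(m - 5)
(3) = (g - 1)/(g + 5)
(4) = (4*z + 12)/(4*z + 28*sqrt(2))
(5) = (c + 7)/(c + 5)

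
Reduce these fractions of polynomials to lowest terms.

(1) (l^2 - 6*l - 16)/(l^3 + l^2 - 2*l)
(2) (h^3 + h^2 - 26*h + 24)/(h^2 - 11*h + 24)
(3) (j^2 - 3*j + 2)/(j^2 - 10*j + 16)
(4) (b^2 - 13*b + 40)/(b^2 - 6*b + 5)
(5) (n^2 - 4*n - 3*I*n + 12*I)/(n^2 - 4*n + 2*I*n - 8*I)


(1) = (l - 8)/(l^2 - l)
(2) = (h^3 + h^2 - 26*h + 24)/(h^2 - 11*h + 24)
(3) = (j - 1)/(j - 8)
(4) = (b - 8)/(b - 1)
(5) = (n - 3*I)/(n + 2*I)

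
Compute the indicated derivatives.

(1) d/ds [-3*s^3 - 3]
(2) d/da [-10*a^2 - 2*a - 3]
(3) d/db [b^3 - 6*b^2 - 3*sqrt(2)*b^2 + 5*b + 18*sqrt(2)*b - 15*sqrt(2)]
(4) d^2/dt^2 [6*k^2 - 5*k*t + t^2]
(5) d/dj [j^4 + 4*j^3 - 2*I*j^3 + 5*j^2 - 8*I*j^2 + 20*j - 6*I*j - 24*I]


(1) = -9*s^2
(2) = -20*a - 2
(3) = 3*b^2 - 12*b - 6*sqrt(2)*b + 5 + 18*sqrt(2)
(4) = 2
(5) = 4*j^3 + j^2*(12 - 6*I) + j*(10 - 16*I) + 20 - 6*I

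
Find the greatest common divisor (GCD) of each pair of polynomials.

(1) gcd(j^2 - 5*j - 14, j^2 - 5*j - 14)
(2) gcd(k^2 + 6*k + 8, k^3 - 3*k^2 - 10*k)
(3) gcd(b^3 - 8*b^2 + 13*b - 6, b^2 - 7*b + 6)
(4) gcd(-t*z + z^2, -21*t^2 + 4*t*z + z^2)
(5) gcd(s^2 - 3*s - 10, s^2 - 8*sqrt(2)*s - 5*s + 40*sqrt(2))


(1) = j^2 - 5*j - 14
(2) = gcd((k + 2)*(k + 4), k*(k - 5)*(k + 2)) = k + 2
(3) = gcd((b - 6)*(b - 1)^2, (b - 6)*(b - 1)) = b^2 - 7*b + 6
(4) = gcd(z*(-t + z), (-3*t + z)*(7*t + z)) = 1
(5) = gcd((s - 5)*(s + 2), (s - 5)*(s - 8*sqrt(2))) = s - 5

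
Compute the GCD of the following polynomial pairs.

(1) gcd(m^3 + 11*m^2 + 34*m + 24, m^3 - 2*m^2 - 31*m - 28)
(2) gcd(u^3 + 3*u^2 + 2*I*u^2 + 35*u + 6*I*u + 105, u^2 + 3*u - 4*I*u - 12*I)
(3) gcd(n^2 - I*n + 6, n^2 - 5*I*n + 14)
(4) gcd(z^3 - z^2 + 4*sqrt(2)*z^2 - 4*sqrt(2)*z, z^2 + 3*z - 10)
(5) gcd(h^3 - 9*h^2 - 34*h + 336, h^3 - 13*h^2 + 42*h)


(1) = gcd((m + 1)*(m + 4)*(m + 6), (m - 7)*(m + 1)*(m + 4)) = m^2 + 5*m + 4
(2) = gcd((u + 3)*(u - 5*I)*(u + 7*I), (u + 3)*(u - 4*I)) = u + 3
(3) = gcd((n - 3*I)*(n + 2*I), (n - 7*I)*(n + 2*I)) = n + 2*I
(4) = 1
(5) = h - 7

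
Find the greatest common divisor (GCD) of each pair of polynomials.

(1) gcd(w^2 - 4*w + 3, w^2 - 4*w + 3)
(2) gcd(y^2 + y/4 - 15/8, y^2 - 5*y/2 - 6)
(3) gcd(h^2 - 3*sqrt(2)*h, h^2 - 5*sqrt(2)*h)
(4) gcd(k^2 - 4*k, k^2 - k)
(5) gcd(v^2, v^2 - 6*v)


(1) = w^2 - 4*w + 3
(2) = y + 3/2
(3) = h
(4) = gcd(k*(k - 4), k*(k - 1)) = k
(5) = v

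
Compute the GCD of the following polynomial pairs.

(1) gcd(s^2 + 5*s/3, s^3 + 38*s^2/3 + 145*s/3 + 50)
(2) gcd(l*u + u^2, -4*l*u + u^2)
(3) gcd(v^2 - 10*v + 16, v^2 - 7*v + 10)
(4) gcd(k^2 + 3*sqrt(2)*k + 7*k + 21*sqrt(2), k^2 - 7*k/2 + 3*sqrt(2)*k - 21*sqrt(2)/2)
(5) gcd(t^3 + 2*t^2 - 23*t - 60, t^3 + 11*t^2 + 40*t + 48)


(1) = s + 5/3
(2) = u
(3) = v - 2
(4) = k + 3*sqrt(2)
(5) = gcd((t - 5)*(t + 3)*(t + 4), (t + 3)*(t + 4)^2) = t^2 + 7*t + 12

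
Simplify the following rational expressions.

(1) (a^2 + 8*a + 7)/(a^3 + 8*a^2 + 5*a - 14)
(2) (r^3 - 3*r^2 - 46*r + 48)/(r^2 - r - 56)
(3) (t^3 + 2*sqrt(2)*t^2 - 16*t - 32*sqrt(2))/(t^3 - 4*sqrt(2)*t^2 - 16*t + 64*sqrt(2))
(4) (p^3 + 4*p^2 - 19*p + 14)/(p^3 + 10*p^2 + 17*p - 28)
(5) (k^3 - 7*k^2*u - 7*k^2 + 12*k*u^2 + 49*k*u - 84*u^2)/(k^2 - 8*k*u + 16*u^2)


(1) = (a + 1)/(a^2 + a - 2)
(2) = (r^2 + 5*r - 6)/(r + 7)
(3) = (t + 2*sqrt(2))/(t - 4*sqrt(2))
(4) = (p - 2)/(p + 4)
(5) = (-k^2 + 3*k*u + 7*k - 21*u)/(-k + 4*u)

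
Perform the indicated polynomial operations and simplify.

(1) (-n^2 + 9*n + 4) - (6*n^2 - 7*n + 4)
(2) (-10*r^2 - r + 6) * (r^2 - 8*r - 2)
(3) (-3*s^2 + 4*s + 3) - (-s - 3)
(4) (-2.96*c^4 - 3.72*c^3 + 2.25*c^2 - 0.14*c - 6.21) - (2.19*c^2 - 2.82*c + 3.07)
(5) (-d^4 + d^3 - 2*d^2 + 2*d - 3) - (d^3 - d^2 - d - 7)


(1) = -7*n^2 + 16*n
(2) = -10*r^4 + 79*r^3 + 34*r^2 - 46*r - 12
(3) = -3*s^2 + 5*s + 6
(4) = -2.96*c^4 - 3.72*c^3 + 0.06*c^2 + 2.68*c - 9.28
(5) = -d^4 - d^2 + 3*d + 4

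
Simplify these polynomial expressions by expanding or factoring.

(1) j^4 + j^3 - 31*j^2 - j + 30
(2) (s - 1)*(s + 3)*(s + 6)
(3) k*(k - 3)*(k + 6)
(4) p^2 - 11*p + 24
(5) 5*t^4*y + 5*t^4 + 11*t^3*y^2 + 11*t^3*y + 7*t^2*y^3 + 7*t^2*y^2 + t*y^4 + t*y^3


(1) = (j - 5)*(j - 1)*(j + 1)*(j + 6)
(2) = s^3 + 8*s^2 + 9*s - 18
(3) = k^3 + 3*k^2 - 18*k
(4) = (p - 8)*(p - 3)
(5) = (t + y)^2*(5*t + y)*(t*y + t)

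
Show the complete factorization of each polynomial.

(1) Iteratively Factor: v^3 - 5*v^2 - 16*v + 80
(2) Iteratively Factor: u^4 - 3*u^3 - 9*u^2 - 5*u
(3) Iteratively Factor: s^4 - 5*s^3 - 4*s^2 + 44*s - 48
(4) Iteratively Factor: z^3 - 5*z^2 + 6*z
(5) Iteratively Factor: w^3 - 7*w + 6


(1) = (v - 4)*(v^2 - v - 20) = (v - 5)*(v - 4)*(v + 4)
(2) = (u - 5)*(u^3 + 2*u^2 + u) = u*(u - 5)*(u^2 + 2*u + 1) = u*(u - 5)*(u + 1)*(u + 1)
(3) = (s - 4)*(s^3 - s^2 - 8*s + 12) = (s - 4)*(s + 3)*(s^2 - 4*s + 4) = (s - 4)*(s - 2)*(s + 3)*(s - 2)
(4) = (z - 2)*(z^2 - 3*z) = (z - 3)*(z - 2)*(z)
(5) = (w + 3)*(w^2 - 3*w + 2) = (w - 1)*(w + 3)*(w - 2)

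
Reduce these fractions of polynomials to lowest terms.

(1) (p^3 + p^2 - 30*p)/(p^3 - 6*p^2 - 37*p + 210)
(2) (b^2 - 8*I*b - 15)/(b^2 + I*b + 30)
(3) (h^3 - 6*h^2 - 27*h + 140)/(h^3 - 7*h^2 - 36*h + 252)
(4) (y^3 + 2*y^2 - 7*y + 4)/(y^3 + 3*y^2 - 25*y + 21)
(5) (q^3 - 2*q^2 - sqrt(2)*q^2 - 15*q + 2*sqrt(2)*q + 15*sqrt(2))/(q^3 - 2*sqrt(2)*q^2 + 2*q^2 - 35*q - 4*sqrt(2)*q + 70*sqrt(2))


(1) = p/(p - 7)
(2) = (b - 3*I)/(b + 6*I)
(3) = (h^2 + h - 20)/(h^2 - 36)
(4) = (y^2 + 3*y - 4)/(y^2 + 4*y - 21)
(5) = (q^2 + q*(3 - sqrt(2)) - 3*sqrt(2))/(q^2 + q*(7 - 2*sqrt(2)) - 14*sqrt(2))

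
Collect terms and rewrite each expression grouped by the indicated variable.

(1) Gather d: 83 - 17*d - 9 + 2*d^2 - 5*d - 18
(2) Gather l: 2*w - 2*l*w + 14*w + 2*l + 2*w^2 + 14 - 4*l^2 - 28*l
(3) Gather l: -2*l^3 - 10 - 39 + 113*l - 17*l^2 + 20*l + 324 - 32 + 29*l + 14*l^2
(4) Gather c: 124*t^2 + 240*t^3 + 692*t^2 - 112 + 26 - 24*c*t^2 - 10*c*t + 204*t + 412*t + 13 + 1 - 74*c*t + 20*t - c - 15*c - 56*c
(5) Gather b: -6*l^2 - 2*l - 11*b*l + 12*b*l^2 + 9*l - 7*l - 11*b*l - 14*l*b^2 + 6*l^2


(1) = 2*d^2 - 22*d + 56
(2) = -4*l^2 + l*(-2*w - 26) + 2*w^2 + 16*w + 14
(3) = -2*l^3 - 3*l^2 + 162*l + 243
(4) = c*(-24*t^2 - 84*t - 72) + 240*t^3 + 816*t^2 + 636*t - 72
(5) = -14*b^2*l + b*(12*l^2 - 22*l)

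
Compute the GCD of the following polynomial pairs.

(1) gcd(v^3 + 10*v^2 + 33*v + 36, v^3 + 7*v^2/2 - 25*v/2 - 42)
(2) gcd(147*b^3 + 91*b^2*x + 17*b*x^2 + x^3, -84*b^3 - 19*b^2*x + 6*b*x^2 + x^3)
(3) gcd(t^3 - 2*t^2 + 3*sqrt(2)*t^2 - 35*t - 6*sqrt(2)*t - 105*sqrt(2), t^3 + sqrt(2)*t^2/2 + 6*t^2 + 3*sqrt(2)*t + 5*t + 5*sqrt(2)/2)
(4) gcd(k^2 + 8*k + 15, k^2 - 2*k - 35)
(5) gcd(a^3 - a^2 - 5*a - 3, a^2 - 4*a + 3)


(1) = gcd((v + 3)^2*(v + 4), (v - 7/2)*(v + 3)*(v + 4)) = v^2 + 7*v + 12
(2) = 21*b^2 + 10*b*x + x^2
(3) = gcd((t - 7)*(t + 5)*(t + 3*sqrt(2)), (t + 1)*(t + 5)*(t + sqrt(2)/2)) = t + 5
(4) = gcd((k + 3)*(k + 5), (k - 7)*(k + 5)) = k + 5
(5) = gcd((a - 3)*(a + 1)^2, (a - 3)*(a - 1)) = a - 3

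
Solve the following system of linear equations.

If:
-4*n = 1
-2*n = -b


Then:
b = -1/2
n = -1/4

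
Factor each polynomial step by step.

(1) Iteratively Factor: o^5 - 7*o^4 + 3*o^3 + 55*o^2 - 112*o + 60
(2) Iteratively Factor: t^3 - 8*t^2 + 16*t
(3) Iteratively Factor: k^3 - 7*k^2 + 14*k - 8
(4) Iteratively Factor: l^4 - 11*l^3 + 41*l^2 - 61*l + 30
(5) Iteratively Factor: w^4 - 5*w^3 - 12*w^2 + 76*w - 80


(1) = (o - 1)*(o^4 - 6*o^3 - 3*o^2 + 52*o - 60) = (o - 2)*(o - 1)*(o^3 - 4*o^2 - 11*o + 30) = (o - 5)*(o - 2)*(o - 1)*(o^2 + o - 6) = (o - 5)*(o - 2)^2*(o - 1)*(o + 3)
(2) = (t)*(t^2 - 8*t + 16) = t*(t - 4)*(t - 4)
(3) = (k - 2)*(k^2 - 5*k + 4) = (k - 2)*(k - 1)*(k - 4)
(4) = (l - 3)*(l^3 - 8*l^2 + 17*l - 10) = (l - 5)*(l - 3)*(l^2 - 3*l + 2) = (l - 5)*(l - 3)*(l - 2)*(l - 1)
(5) = (w - 5)*(w^3 - 12*w + 16) = (w - 5)*(w - 2)*(w^2 + 2*w - 8) = (w - 5)*(w - 2)*(w + 4)*(w - 2)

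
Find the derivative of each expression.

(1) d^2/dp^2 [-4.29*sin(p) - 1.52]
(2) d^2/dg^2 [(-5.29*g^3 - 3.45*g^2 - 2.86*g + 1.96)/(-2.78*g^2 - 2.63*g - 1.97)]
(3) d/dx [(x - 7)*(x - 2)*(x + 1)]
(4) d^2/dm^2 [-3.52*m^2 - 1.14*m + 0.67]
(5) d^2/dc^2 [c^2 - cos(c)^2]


(1) = 4.29*sin(p)
(2) = (8.996162*g^3 - 39.80349*g^2 - 56.780754*g - 8.503658)/(21.484952*g^6 + 60.977076*g^5 + 103.36179*g^4 + 104.612195*g^3 + 73.245585*g^2 + 30.620301*g + 7.645373)
(3) = 3*x^2 - 16*x + 5
(4) = -7.04000000000000
(5) = 4*cos(c)^2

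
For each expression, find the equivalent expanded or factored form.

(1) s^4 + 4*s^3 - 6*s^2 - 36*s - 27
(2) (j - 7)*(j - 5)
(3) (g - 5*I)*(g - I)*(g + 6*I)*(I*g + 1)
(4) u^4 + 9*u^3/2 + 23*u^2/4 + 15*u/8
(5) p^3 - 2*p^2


(1) = (s - 3)*(s + 1)*(s + 3)^2
(2) = j^2 - 12*j + 35
(3) = I*g^4 + g^3 + 31*I*g^2 + 61*g - 30*I
(4) = u*(u + 1/2)*(u + 3/2)*(u + 5/2)
(5) = p^2*(p - 2)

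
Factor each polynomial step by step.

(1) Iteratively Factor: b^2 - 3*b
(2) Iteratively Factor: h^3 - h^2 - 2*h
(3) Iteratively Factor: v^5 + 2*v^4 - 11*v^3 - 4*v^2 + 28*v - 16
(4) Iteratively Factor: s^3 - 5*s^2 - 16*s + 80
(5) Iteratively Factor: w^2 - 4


(1) = (b - 3)*(b)
(2) = (h + 1)*(h^2 - 2*h) = h*(h + 1)*(h - 2)
(3) = (v + 4)*(v^4 - 2*v^3 - 3*v^2 + 8*v - 4) = (v - 2)*(v + 4)*(v^3 - 3*v + 2) = (v - 2)*(v + 2)*(v + 4)*(v^2 - 2*v + 1) = (v - 2)*(v - 1)*(v + 2)*(v + 4)*(v - 1)
(4) = (s - 5)*(s^2 - 16) = (s - 5)*(s - 4)*(s + 4)
(5) = (w + 2)*(w - 2)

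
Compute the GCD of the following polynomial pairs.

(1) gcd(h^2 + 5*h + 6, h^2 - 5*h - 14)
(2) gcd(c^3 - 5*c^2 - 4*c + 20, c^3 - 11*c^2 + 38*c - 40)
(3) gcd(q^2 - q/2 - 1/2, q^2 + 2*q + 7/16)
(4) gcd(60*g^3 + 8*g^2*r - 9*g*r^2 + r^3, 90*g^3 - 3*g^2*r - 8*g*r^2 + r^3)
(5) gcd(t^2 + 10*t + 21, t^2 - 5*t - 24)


(1) = gcd((h + 2)*(h + 3), (h - 7)*(h + 2)) = h + 2
(2) = gcd((c - 5)*(c - 2)*(c + 2), (c - 5)*(c - 4)*(c - 2)) = c^2 - 7*c + 10
(3) = 1
(4) = 30*g^2 - 11*g*r + r^2
(5) = gcd((t + 3)*(t + 7), (t - 8)*(t + 3)) = t + 3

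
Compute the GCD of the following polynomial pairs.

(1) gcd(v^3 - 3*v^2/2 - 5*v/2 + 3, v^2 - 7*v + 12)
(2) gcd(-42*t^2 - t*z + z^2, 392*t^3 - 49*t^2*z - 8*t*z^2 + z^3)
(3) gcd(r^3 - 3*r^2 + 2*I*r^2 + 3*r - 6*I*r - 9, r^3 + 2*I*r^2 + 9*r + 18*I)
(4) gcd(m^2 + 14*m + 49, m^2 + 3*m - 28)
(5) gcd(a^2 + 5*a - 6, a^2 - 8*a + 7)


(1) = 1
(2) = gcd((-7*t + z)*(6*t + z), (-8*t + z)*(-7*t + z)*(7*t + z)) = -7*t + z
(3) = gcd((r - 3)*(r - I)*(r + 3*I), (r - 3*I)*(r + 2*I)*(r + 3*I)) = r + 3*I
(4) = gcd((m + 7)^2, (m - 4)*(m + 7)) = m + 7
(5) = a - 1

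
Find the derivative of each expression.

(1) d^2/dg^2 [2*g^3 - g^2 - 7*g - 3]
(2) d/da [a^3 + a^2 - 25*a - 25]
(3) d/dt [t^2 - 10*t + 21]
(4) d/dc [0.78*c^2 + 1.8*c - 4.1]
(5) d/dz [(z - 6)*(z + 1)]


(1) = 12*g - 2
(2) = 3*a^2 + 2*a - 25
(3) = 2*t - 10
(4) = 1.56*c + 1.8
(5) = 2*z - 5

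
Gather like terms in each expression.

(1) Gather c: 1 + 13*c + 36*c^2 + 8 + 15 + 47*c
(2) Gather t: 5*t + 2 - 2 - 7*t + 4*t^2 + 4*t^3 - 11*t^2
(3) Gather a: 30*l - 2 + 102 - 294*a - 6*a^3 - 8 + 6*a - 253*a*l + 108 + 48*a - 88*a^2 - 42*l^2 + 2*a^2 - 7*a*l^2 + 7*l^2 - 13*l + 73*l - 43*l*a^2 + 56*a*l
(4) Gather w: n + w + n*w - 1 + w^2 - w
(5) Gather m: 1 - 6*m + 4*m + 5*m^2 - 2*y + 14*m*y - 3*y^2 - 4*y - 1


(1) = 36*c^2 + 60*c + 24
(2) = 4*t^3 - 7*t^2 - 2*t
(3) = -6*a^3 + a^2*(-43*l - 86) + a*(-7*l^2 - 197*l - 240) - 35*l^2 + 90*l + 200
(4) = n*w + n + w^2 - 1
(5) = 5*m^2 + m*(14*y - 2) - 3*y^2 - 6*y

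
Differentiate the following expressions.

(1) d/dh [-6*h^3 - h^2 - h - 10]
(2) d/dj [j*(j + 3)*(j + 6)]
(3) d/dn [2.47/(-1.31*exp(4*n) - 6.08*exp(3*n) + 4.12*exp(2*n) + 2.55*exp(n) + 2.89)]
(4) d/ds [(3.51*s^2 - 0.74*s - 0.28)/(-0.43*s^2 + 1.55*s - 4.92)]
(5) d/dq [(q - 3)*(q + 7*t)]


(1) = -18*h^2 - 2*h - 1
(2) = 3*j^2 + 18*j + 18
(3) = (12.9428*exp(3*n) + 45.0528*exp(2*n) - 20.3528*exp(n) - 6.2985)*exp(n)/(-1.31*exp(4*n) - 6.08*exp(3*n) + 4.12*exp(2*n) + 2.55*exp(n) + 2.89)^2
(4) = (5.1223*s^2 - 34.7792*s + 4.0748)/(0.1849*s^4 - 1.333*s^3 + 6.6337*s^2 - 15.252*s + 24.2064)
(5) = 2*q + 7*t - 3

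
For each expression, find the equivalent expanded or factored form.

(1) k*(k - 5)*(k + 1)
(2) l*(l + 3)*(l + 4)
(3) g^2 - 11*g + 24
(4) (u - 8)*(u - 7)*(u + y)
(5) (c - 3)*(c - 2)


(1) = k^3 - 4*k^2 - 5*k
(2) = l^3 + 7*l^2 + 12*l
(3) = (g - 8)*(g - 3)
(4) = u^3 + u^2*y - 15*u^2 - 15*u*y + 56*u + 56*y
(5) = c^2 - 5*c + 6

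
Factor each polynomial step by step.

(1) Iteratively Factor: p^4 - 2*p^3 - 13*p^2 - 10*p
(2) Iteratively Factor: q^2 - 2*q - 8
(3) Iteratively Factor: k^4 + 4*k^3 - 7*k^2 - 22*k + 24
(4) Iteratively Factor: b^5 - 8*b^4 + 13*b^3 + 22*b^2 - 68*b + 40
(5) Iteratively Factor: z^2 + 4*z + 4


(1) = (p + 1)*(p^3 - 3*p^2 - 10*p) = (p + 1)*(p + 2)*(p^2 - 5*p) = p*(p + 1)*(p + 2)*(p - 5)
(2) = (q - 4)*(q + 2)
(3) = (k - 2)*(k^3 + 6*k^2 + 5*k - 12) = (k - 2)*(k - 1)*(k^2 + 7*k + 12) = (k - 2)*(k - 1)*(k + 3)*(k + 4)
(4) = (b - 1)*(b^4 - 7*b^3 + 6*b^2 + 28*b - 40) = (b - 2)*(b - 1)*(b^3 - 5*b^2 - 4*b + 20) = (b - 5)*(b - 2)*(b - 1)*(b^2 - 4) = (b - 5)*(b - 2)*(b - 1)*(b + 2)*(b - 2)
(5) = (z + 2)*(z + 2)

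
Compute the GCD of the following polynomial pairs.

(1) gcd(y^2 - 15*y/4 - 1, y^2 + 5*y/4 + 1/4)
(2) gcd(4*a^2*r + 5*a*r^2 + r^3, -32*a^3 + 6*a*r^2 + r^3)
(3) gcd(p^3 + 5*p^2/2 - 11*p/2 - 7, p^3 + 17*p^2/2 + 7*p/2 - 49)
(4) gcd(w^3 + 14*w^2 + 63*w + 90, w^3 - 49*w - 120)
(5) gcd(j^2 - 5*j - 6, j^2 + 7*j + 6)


(1) = y + 1/4
(2) = 4*a + r
(3) = p^2 + 3*p/2 - 7
(4) = gcd((w + 3)*(w + 5)*(w + 6), (w - 8)*(w + 3)*(w + 5)) = w^2 + 8*w + 15
(5) = j + 1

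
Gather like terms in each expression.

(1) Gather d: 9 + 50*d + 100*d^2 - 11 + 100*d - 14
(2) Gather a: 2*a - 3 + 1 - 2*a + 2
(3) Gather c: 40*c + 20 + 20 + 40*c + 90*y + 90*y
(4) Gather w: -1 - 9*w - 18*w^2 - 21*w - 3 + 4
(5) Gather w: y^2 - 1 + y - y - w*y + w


(1) = 100*d^2 + 150*d - 16
(2) = 0
(3) = 80*c + 180*y + 40
(4) = -18*w^2 - 30*w
(5) = w*(1 - y) + y^2 - 1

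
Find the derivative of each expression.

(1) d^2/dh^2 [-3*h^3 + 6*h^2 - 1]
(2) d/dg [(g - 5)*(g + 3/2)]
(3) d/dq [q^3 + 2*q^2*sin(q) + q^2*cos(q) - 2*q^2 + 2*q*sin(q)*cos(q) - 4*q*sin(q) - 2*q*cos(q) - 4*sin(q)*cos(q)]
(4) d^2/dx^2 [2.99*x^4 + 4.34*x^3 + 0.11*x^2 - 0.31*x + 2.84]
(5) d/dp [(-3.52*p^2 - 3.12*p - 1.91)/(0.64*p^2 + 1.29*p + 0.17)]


(1) = 12 - 18*h
(2) = 2*g - 7/2
(3) = -q^2*sin(q) + 2*q^2*cos(q) + 3*q^2 + 6*q*sin(q) - 2*q*cos(q) + 2*q*cos(2*q) - 4*q - 4*sin(q) + sin(2*q) - 2*cos(q) - 4*cos(2*q)
(4) = 35.88*x^2 + 26.04*x + 0.22
(5) = (-2.544*p^2 + 1.248*p + 1.9335)/(0.4096*p^4 + 1.6512*p^3 + 1.8817*p^2 + 0.4386*p + 0.0289)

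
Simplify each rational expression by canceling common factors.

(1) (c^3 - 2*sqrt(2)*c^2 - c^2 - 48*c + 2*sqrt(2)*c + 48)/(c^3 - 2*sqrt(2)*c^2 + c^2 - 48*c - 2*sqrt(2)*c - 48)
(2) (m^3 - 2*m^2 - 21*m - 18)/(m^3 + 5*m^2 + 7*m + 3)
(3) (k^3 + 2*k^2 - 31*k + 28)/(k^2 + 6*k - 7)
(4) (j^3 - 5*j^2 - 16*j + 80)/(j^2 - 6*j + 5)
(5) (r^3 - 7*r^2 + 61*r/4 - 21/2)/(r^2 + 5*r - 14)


(1) = (c - 1)/(c + 1)
(2) = (m - 6)/(m + 1)
(3) = k - 4
(4) = (j^2 - 16)/(j - 1)
(5) = (4*r^2 - 20*r + 21)/(4*r + 28)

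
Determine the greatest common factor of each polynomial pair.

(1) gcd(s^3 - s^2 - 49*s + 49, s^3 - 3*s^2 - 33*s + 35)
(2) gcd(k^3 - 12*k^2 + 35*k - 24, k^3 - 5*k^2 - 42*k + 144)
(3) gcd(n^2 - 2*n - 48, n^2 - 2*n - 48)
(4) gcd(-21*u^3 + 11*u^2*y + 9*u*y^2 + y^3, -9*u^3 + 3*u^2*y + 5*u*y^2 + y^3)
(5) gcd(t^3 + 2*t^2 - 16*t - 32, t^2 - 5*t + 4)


(1) = gcd((s - 7)*(s - 1)*(s + 7), (s - 7)*(s - 1)*(s + 5)) = s^2 - 8*s + 7
(2) = k^2 - 11*k + 24
(3) = gcd((n - 8)*(n + 6), (n - 8)*(n + 6)) = n^2 - 2*n - 48
(4) = -3*u^2 + 2*u*y + y^2
(5) = t - 4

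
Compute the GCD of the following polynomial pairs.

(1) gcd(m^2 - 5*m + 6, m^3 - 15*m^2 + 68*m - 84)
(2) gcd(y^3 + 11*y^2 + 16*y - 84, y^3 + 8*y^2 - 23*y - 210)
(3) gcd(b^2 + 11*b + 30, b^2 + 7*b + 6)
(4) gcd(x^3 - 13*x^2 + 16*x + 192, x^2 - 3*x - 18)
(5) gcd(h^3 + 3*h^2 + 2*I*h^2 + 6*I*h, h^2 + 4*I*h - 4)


(1) = m - 2
(2) = y^2 + 13*y + 42
(3) = gcd((b + 5)*(b + 6), (b + 1)*(b + 6)) = b + 6
(4) = x + 3
(5) = h + 2*I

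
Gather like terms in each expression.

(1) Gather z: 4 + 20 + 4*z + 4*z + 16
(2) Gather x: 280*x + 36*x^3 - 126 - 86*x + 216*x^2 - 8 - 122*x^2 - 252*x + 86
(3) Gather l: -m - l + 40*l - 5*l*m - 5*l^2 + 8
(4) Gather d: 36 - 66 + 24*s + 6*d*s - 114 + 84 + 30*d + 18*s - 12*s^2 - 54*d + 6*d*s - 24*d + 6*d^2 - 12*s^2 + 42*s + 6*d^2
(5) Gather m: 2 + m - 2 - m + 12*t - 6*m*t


(1) = 8*z + 40
(2) = 36*x^3 + 94*x^2 - 58*x - 48
(3) = -5*l^2 + l*(39 - 5*m) - m + 8
(4) = 12*d^2 + d*(12*s - 48) - 24*s^2 + 84*s - 60
(5) = -6*m*t + 12*t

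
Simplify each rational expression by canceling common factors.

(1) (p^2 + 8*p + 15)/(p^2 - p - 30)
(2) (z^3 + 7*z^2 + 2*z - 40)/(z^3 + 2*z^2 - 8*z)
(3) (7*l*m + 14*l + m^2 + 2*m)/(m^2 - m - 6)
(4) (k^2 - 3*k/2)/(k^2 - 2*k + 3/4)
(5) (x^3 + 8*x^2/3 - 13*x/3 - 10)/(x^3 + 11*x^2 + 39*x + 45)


(1) = (p + 3)/(p - 6)
(2) = (z + 5)/z
(3) = (7*l + m)/(m - 3)
(4) = 2*k/(2*k - 1)
(5) = (3*x^2 - x - 10)/(3*x^2 + 24*x + 45)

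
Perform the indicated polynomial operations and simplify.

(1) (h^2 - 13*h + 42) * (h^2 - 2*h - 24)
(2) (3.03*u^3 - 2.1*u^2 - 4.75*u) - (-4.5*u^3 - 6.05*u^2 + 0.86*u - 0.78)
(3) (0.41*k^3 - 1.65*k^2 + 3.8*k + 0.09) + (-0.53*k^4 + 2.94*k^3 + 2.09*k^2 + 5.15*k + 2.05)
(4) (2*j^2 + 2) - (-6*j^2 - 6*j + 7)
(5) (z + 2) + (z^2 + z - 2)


(1) = h^4 - 15*h^3 + 44*h^2 + 228*h - 1008
(2) = 7.53*u^3 + 3.95*u^2 - 5.61*u + 0.78
(3) = -0.53*k^4 + 3.35*k^3 + 0.44*k^2 + 8.95*k + 2.14
(4) = 8*j^2 + 6*j - 5
(5) = z^2 + 2*z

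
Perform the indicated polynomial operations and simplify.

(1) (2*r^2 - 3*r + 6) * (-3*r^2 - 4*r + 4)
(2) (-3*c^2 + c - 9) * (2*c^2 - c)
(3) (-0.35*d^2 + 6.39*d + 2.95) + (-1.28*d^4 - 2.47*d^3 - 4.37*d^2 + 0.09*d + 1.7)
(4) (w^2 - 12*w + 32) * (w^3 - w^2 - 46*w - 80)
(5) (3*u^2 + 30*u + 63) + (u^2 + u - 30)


(1) = -6*r^4 + r^3 + 2*r^2 - 36*r + 24
(2) = -6*c^4 + 5*c^3 - 19*c^2 + 9*c
(3) = -1.28*d^4 - 2.47*d^3 - 4.72*d^2 + 6.48*d + 4.65
(4) = w^5 - 13*w^4 - 2*w^3 + 440*w^2 - 512*w - 2560
(5) = 4*u^2 + 31*u + 33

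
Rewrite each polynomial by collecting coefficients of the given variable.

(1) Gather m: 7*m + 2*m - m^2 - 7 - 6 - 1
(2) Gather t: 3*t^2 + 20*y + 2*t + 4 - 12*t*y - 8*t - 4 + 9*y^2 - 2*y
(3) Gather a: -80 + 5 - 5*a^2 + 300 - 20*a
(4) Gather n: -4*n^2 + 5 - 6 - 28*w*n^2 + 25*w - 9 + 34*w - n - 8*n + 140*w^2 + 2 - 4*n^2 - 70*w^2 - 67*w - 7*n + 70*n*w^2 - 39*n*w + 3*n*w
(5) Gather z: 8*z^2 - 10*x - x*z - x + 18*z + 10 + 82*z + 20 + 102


(1) = -m^2 + 9*m - 14
(2) = 3*t^2 + t*(-12*y - 6) + 9*y^2 + 18*y
(3) = -5*a^2 - 20*a + 225
(4) = n^2*(-28*w - 8) + n*(70*w^2 - 36*w - 16) + 70*w^2 - 8*w - 8
(5) = -11*x + 8*z^2 + z*(100 - x) + 132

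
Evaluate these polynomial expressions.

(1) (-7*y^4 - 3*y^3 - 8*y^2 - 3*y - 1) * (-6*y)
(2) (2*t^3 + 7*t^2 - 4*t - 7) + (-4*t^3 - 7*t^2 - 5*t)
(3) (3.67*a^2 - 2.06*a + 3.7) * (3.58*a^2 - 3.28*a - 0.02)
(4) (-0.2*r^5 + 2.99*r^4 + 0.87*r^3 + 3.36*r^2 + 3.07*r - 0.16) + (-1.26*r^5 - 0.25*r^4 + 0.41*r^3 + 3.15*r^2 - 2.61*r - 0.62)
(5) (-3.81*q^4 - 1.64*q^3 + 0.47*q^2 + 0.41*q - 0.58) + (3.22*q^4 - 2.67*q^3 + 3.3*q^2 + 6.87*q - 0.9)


(1) = 42*y^5 + 18*y^4 + 48*y^3 + 18*y^2 + 6*y
(2) = -2*t^3 - 9*t - 7
(3) = 13.1386*a^4 - 19.4124*a^3 + 19.9294*a^2 - 12.0948*a - 0.074
(4) = -1.46*r^5 + 2.74*r^4 + 1.28*r^3 + 6.51*r^2 + 0.46*r - 0.78
(5) = -0.59*q^4 - 4.31*q^3 + 3.77*q^2 + 7.28*q - 1.48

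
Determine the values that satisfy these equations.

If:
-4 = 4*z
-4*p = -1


Then:
p = 1/4
z = -1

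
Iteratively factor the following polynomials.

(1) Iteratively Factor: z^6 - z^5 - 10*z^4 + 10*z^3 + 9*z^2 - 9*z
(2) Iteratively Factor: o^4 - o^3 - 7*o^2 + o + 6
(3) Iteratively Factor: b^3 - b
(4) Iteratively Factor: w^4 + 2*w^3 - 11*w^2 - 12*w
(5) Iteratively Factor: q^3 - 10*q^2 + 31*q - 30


(1) = (z - 3)*(z^5 + 2*z^4 - 4*z^3 - 2*z^2 + 3*z) = z*(z - 3)*(z^4 + 2*z^3 - 4*z^2 - 2*z + 3) = z*(z - 3)*(z + 1)*(z^3 + z^2 - 5*z + 3) = z*(z - 3)*(z + 1)*(z + 3)*(z^2 - 2*z + 1) = z*(z - 3)*(z - 1)*(z + 1)*(z + 3)*(z - 1)
(2) = (o - 3)*(o^3 + 2*o^2 - o - 2) = (o - 3)*(o - 1)*(o^2 + 3*o + 2) = (o - 3)*(o - 1)*(o + 2)*(o + 1)
(3) = (b)*(b^2 - 1) = b*(b - 1)*(b + 1)
(4) = (w + 4)*(w^3 - 2*w^2 - 3*w) = (w - 3)*(w + 4)*(w^2 + w) = w*(w - 3)*(w + 4)*(w + 1)
(5) = (q - 5)*(q^2 - 5*q + 6) = (q - 5)*(q - 3)*(q - 2)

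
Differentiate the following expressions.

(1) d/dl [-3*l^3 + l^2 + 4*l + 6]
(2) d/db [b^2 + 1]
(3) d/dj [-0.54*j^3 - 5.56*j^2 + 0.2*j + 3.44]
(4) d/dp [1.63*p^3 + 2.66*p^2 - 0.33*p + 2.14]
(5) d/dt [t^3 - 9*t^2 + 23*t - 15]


(1) = -9*l^2 + 2*l + 4
(2) = 2*b
(3) = -1.62*j^2 - 11.12*j + 0.2
(4) = 4.89*p^2 + 5.32*p - 0.33
(5) = 3*t^2 - 18*t + 23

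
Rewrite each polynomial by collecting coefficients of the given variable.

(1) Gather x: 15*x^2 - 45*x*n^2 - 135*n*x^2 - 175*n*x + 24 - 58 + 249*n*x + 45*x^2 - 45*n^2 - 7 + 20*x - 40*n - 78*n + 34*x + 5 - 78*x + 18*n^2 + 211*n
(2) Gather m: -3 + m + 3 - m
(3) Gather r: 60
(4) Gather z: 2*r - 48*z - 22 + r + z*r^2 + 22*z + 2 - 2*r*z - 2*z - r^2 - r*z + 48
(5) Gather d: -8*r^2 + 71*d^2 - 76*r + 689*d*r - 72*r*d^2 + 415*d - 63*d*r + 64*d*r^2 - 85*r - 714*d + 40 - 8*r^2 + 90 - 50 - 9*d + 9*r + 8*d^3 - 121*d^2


(1) = -27*n^2 + 93*n + x^2*(60 - 135*n) + x*(-45*n^2 + 74*n - 24) - 36
(2) = 0
(3) = 60
(4) = -r^2 + 3*r + z*(r^2 - 3*r - 28) + 28
(5) = 8*d^3 + d^2*(-72*r - 50) + d*(64*r^2 + 626*r - 308) - 16*r^2 - 152*r + 80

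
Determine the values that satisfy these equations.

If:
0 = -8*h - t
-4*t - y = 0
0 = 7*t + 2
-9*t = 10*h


Then:
No Solution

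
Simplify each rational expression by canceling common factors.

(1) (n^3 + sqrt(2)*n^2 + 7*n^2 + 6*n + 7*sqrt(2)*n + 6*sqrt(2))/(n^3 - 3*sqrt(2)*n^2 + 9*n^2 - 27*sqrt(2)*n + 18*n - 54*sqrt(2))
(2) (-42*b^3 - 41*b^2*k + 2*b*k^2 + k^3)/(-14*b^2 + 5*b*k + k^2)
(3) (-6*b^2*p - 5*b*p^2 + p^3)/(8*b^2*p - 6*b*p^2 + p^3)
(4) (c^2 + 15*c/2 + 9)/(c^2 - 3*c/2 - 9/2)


(1) = (n^2 + n*(1 + sqrt(2)) + sqrt(2))/(n^2 + n*(3 - 3*sqrt(2)) - 9*sqrt(2))
(2) = (6*b^2 + 5*b*k - k^2)/(2*b - k)
(3) = (-6*b^2 - 5*b*p + p^2)/(8*b^2 - 6*b*p + p^2)
(4) = (c + 6)/(c - 3)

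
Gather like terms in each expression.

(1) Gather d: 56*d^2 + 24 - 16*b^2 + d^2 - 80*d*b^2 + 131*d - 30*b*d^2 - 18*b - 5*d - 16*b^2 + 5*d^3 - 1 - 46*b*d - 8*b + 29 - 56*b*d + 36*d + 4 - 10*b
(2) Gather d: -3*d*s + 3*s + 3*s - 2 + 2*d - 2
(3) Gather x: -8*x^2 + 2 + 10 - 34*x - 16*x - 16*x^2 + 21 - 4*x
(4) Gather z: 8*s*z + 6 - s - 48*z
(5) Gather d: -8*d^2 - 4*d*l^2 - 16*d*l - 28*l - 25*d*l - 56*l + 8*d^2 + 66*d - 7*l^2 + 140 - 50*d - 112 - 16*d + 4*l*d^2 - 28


(1) = -32*b^2 - 36*b + 5*d^3 + d^2*(57 - 30*b) + d*(-80*b^2 - 102*b + 162) + 56
(2) = d*(2 - 3*s) + 6*s - 4
(3) = -24*x^2 - 54*x + 33
(4) = -s + z*(8*s - 48) + 6
(5) = 4*d^2*l + d*(-4*l^2 - 41*l) - 7*l^2 - 84*l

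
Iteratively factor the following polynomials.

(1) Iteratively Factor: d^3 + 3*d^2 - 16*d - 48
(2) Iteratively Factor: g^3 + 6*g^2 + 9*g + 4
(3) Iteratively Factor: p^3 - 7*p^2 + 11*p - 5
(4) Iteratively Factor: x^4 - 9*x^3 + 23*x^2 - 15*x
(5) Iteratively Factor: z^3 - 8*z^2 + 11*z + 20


(1) = (d + 4)*(d^2 - d - 12) = (d - 4)*(d + 4)*(d + 3)
(2) = (g + 1)*(g^2 + 5*g + 4) = (g + 1)^2*(g + 4)
(3) = (p - 1)*(p^2 - 6*p + 5) = (p - 1)^2*(p - 5)
(4) = (x - 1)*(x^3 - 8*x^2 + 15*x) = (x - 5)*(x - 1)*(x^2 - 3*x) = (x - 5)*(x - 3)*(x - 1)*(x)
(5) = (z - 4)*(z^2 - 4*z - 5) = (z - 4)*(z + 1)*(z - 5)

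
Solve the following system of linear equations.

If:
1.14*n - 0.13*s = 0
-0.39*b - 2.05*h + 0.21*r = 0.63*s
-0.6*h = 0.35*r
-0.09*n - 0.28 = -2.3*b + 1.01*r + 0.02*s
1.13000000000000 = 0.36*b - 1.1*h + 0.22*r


Then:
b = 0.61
h = -0.62
n = 0.23
r = 1.06
s = 1.98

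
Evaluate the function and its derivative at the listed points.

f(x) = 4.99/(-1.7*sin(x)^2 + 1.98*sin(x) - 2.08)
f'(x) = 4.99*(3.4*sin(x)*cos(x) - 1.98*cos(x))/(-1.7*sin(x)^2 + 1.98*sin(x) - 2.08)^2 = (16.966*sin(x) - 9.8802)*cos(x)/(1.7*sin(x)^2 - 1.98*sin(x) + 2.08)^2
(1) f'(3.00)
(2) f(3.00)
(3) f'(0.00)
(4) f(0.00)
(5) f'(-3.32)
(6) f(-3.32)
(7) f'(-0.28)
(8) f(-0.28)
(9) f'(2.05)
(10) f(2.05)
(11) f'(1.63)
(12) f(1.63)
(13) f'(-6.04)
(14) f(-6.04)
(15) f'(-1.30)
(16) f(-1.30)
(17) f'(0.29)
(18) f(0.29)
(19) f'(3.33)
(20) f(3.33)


(1) = 2.20
(2) = -2.72
(3) = -2.28
(4) = -2.40
(5) = 2.13
(6) = -2.80
(7) = -1.84
(8) = -1.81
(9) = -0.86
(10) = -3.00
(11) = -0.13
(12) = -2.78
(13) = -1.94
(14) = -2.93
(15) = -0.23
(16) = -0.90
(17) = -1.76
(18) = -3.02
(19) = 2.04
(20) = -1.99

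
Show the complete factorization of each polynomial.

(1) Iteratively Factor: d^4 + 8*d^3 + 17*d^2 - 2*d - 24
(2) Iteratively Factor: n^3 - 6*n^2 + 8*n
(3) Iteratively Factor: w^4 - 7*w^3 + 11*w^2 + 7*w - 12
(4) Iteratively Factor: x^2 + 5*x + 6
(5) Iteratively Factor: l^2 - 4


(1) = (d + 3)*(d^3 + 5*d^2 + 2*d - 8) = (d - 1)*(d + 3)*(d^2 + 6*d + 8) = (d - 1)*(d + 2)*(d + 3)*(d + 4)
(2) = (n - 4)*(n^2 - 2*n) = n*(n - 4)*(n - 2)
(3) = (w - 4)*(w^3 - 3*w^2 - w + 3) = (w - 4)*(w + 1)*(w^2 - 4*w + 3) = (w - 4)*(w - 3)*(w + 1)*(w - 1)
(4) = (x + 3)*(x + 2)
(5) = (l + 2)*(l - 2)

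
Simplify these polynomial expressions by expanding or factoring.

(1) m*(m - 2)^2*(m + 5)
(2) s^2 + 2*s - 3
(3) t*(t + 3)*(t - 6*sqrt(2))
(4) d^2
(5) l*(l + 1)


(1) = m^4 + m^3 - 16*m^2 + 20*m
(2) = (s - 1)*(s + 3)
(3) = t^3 - 6*sqrt(2)*t^2 + 3*t^2 - 18*sqrt(2)*t
(4) = d^2
(5) = l^2 + l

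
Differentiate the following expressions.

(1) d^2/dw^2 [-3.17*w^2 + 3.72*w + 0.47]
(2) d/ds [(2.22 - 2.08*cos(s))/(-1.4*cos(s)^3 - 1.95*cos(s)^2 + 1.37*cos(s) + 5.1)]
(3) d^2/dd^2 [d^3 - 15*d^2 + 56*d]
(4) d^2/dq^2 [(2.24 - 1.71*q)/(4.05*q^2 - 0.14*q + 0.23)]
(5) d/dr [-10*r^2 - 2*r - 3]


(1) = -6.34000000000000
(2) = (5.824*cos(s)^3 - 5.268*cos(s)^2 - 8.658*cos(s) + 13.6494)*sin(s)/(1.96*cos(s)^6 + 5.46*cos(s)^5 - 0.0335*cos(s)^4 - 19.623*cos(s)^3 - 18.0131*cos(s)^2 + 13.974*cos(s) + 26.01)
(3) = 6*d - 30
(4) = (-(1.71*q - 2.24)*(8.1*q - 0.14)*(16.2*q - 0.28) + (41.553*q - 18.6228)*(4.05*q^2 - 0.14*q + 0.23))/(4.05*q^2 - 0.14*q + 0.23)^3
(5) = -20*r - 2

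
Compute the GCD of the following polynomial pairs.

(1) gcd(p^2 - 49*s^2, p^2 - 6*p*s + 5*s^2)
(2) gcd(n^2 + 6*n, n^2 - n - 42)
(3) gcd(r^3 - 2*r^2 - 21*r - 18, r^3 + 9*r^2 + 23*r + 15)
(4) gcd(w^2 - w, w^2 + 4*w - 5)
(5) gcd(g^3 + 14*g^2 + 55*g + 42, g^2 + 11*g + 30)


(1) = 1
(2) = n + 6
(3) = r^2 + 4*r + 3
(4) = w - 1
(5) = gcd((g + 1)*(g + 6)*(g + 7), (g + 5)*(g + 6)) = g + 6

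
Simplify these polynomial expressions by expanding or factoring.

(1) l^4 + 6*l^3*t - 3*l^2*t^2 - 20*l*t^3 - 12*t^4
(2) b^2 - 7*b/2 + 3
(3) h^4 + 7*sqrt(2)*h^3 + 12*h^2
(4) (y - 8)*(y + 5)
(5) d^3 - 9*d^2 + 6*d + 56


(1) = (l - 2*t)*(l + t)^2*(l + 6*t)
(2) = (b - 2)*(b - 3/2)
(3) = h^2*(h + sqrt(2))*(h + 6*sqrt(2))
(4) = y^2 - 3*y - 40
(5) = (d - 7)*(d - 4)*(d + 2)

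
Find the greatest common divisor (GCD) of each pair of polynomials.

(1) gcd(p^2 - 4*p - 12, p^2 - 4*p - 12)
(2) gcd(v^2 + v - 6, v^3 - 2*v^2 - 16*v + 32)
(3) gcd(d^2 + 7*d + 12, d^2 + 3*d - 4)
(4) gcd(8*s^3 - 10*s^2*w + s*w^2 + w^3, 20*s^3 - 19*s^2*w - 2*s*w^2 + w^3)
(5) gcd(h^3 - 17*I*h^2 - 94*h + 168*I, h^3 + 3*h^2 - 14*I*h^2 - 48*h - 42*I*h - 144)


(1) = p^2 - 4*p - 12
(2) = gcd((v - 2)*(v + 3), (v - 4)*(v - 2)*(v + 4)) = v - 2
(3) = d + 4
(4) = gcd((-2*s + w)*(-s + w)*(4*s + w), (-5*s + w)*(-s + w)*(4*s + w)) = 4*s^2 - 3*s*w - w^2
(5) = gcd((h - 7*I)*(h - 6*I)*(h - 4*I), (h + 3)*(h - 8*I)*(h - 6*I)) = h - 6*I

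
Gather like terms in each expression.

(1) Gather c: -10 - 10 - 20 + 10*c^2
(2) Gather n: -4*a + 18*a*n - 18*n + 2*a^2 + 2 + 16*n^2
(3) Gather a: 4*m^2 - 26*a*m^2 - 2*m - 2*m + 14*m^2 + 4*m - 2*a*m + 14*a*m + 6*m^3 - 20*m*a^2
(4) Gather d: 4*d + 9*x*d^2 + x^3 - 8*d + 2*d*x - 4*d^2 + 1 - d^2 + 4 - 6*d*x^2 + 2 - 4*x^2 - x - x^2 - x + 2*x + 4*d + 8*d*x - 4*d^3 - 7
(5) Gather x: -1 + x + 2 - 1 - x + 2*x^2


(1) = 10*c^2 - 40
(2) = 2*a^2 - 4*a + 16*n^2 + n*(18*a - 18) + 2
(3) = -20*a^2*m + a*(-26*m^2 + 12*m) + 6*m^3 + 18*m^2
(4) = -4*d^3 + d^2*(9*x - 5) + d*(-6*x^2 + 10*x) + x^3 - 5*x^2
(5) = 2*x^2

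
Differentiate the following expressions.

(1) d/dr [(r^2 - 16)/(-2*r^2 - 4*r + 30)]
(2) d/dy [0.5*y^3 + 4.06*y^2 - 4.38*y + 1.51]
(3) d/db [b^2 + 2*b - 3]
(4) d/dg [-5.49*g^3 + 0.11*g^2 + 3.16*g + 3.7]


(1) = (-r^2 - r - 16)/(r^4 + 4*r^3 - 26*r^2 - 60*r + 225)
(2) = 1.5*y^2 + 8.12*y - 4.38
(3) = 2*b + 2
(4) = -16.47*g^2 + 0.22*g + 3.16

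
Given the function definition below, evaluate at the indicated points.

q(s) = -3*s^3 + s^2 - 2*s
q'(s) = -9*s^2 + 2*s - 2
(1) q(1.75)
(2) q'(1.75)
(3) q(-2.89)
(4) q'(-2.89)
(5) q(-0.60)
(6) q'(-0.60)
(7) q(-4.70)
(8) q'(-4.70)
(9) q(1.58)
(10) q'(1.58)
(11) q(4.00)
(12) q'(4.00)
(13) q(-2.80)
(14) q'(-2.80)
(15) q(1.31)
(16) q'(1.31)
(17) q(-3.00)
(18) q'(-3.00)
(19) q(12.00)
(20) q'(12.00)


(1) = -16.52
(2) = -26.06
(3) = 86.54
(4) = -82.95
(5) = 2.21
(6) = -6.44
(7) = 342.96
(8) = -210.21
(9) = -12.50
(10) = -21.31
(11) = -184.00
(12) = -138.00
(13) = 79.30
(14) = -78.16
(15) = -7.65
(16) = -14.82
(17) = 96.00
(18) = -89.00
(19) = -5064.00
(20) = -1274.00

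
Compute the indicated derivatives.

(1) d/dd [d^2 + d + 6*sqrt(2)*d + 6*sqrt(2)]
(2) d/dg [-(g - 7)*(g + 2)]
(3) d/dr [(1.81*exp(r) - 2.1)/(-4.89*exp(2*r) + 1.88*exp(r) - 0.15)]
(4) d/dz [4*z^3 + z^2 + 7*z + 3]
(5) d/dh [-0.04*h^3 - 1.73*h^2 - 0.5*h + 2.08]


(1) = 2*d + 1 + 6*sqrt(2)
(2) = 5 - 2*g
(3) = (8.8509*exp(2*r) - 20.538*exp(r) + 3.6765)*exp(r)/(23.9121*exp(4*r) - 18.3864*exp(3*r) + 5.0014*exp(2*r) - 0.564*exp(r) + 0.0225)
(4) = 12*z^2 + 2*z + 7
(5) = -0.12*h^2 - 3.46*h - 0.5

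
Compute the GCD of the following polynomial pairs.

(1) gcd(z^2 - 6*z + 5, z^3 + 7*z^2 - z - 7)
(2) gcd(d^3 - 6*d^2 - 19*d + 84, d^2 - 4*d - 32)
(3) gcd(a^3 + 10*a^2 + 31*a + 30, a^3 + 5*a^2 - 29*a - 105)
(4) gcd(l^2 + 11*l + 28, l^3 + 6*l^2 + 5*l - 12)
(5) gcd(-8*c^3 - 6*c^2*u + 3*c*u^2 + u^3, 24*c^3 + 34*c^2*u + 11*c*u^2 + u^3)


(1) = gcd((z - 5)*(z - 1), (z - 1)*(z + 1)*(z + 7)) = z - 1
(2) = gcd((d - 7)*(d - 3)*(d + 4), (d - 8)*(d + 4)) = d + 4
(3) = gcd((a + 2)*(a + 3)*(a + 5), (a - 5)*(a + 3)*(a + 7)) = a + 3
(4) = gcd((l + 4)*(l + 7), (l - 1)*(l + 3)*(l + 4)) = l + 4
(5) = 4*c^2 + 5*c*u + u^2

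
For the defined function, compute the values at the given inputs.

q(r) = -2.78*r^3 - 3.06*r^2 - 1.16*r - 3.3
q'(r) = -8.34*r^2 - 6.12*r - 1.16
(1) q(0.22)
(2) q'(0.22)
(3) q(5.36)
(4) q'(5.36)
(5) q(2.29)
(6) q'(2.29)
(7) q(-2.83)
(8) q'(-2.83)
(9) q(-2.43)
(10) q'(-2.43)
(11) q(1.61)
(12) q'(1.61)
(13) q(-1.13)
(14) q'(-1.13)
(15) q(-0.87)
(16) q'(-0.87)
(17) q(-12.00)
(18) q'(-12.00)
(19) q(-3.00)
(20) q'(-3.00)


(1) = -3.73
(2) = -2.91
(3) = -525.52
(4) = -273.57
(5) = -55.39
(6) = -58.91
(7) = 38.48
(8) = -50.63
(9) = 21.34
(10) = -35.54
(11) = -24.70
(12) = -32.63
(13) = -1.89
(14) = -4.89
(15) = -2.78
(16) = -2.15
(17) = 4373.82
(18) = -1128.68
(19) = 47.70
(20) = -57.86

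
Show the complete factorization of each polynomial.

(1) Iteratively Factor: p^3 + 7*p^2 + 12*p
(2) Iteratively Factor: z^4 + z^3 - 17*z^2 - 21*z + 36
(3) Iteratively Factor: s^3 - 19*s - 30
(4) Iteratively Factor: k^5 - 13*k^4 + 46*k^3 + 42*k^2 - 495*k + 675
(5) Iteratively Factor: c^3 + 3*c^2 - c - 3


(1) = (p + 4)*(p^2 + 3*p) = (p + 3)*(p + 4)*(p)
(2) = (z + 3)*(z^3 - 2*z^2 - 11*z + 12) = (z - 1)*(z + 3)*(z^2 - z - 12) = (z - 1)*(z + 3)^2*(z - 4)
(3) = (s + 3)*(s^2 - 3*s - 10) = (s + 2)*(s + 3)*(s - 5)
(4) = (k - 3)*(k^4 - 10*k^3 + 16*k^2 + 90*k - 225) = (k - 5)*(k - 3)*(k^3 - 5*k^2 - 9*k + 45) = (k - 5)*(k - 3)*(k + 3)*(k^2 - 8*k + 15) = (k - 5)*(k - 3)^2*(k + 3)*(k - 5)
(5) = (c - 1)*(c^2 + 4*c + 3) = (c - 1)*(c + 1)*(c + 3)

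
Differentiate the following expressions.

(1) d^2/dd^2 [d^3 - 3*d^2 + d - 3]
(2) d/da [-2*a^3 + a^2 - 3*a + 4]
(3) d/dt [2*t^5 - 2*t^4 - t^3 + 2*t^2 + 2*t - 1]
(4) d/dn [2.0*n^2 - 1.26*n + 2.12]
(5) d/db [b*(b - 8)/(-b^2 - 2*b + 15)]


(1) = 6*d - 6
(2) = -6*a^2 + 2*a - 3
(3) = 10*t^4 - 8*t^3 - 3*t^2 + 4*t + 2
(4) = 4.0*n - 1.26
(5) = 10*(-b^2 + 3*b - 12)/(b^4 + 4*b^3 - 26*b^2 - 60*b + 225)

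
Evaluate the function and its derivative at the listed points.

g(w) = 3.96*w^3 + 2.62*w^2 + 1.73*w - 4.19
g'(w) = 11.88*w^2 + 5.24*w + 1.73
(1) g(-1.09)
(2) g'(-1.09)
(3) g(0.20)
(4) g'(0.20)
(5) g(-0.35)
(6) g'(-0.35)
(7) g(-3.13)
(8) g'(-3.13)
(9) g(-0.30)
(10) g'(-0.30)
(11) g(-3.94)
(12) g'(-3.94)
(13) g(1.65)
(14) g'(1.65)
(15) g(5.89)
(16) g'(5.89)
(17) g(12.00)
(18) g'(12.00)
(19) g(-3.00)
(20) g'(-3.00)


(1) = -8.09
(2) = 10.13
(3) = -3.71
(4) = 3.25
(5) = -4.64
(6) = 1.35
(7) = -105.37
(8) = 101.72
(9) = -4.58
(10) = 1.23
(11) = -212.54
(12) = 165.50
(13) = 23.59
(14) = 42.72
(15) = 906.07
(16) = 444.74
(17) = 7236.73
(18) = 1775.33
(19) = -92.72
(20) = 92.93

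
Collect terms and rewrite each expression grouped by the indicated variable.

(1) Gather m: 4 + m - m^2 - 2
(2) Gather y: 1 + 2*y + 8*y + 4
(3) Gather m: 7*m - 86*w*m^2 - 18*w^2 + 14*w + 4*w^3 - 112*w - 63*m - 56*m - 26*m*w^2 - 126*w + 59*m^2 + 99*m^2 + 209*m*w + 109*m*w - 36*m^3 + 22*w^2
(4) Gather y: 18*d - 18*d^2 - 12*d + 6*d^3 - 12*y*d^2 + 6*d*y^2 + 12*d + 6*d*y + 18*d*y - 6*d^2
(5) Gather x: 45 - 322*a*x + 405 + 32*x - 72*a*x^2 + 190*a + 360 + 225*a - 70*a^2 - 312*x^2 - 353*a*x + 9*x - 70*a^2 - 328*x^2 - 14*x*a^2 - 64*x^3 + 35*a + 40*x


(1) = -m^2 + m + 2
(2) = 10*y + 5
(3) = -36*m^3 + m^2*(158 - 86*w) + m*(-26*w^2 + 318*w - 112) + 4*w^3 + 4*w^2 - 224*w
(4) = 6*d^3 - 24*d^2 + 6*d*y^2 + 18*d + y*(-12*d^2 + 24*d)
(5) = -140*a^2 + 450*a - 64*x^3 + x^2*(-72*a - 640) + x*(-14*a^2 - 675*a + 81) + 810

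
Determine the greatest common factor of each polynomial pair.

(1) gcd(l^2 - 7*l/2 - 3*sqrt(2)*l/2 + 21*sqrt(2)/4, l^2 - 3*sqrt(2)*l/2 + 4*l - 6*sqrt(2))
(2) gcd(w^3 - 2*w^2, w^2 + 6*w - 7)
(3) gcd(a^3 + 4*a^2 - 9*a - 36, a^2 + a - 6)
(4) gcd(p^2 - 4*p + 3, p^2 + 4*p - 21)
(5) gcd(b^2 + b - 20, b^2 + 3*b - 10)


(1) = l - 3*sqrt(2)/2
(2) = gcd(w^2*(w - 2), (w - 1)*(w + 7)) = 1
(3) = gcd((a - 3)*(a + 3)*(a + 4), (a - 2)*(a + 3)) = a + 3
(4) = p - 3
(5) = b + 5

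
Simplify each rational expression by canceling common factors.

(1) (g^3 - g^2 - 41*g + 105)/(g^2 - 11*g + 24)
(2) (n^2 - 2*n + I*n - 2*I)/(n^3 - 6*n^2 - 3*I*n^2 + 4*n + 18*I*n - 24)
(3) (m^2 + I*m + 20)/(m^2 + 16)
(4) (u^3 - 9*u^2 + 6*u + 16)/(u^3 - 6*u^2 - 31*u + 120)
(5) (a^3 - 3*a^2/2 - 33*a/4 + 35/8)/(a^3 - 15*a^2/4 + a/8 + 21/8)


(1) = (g^2 + 2*g - 35)/(g - 8)
(2) = (n - 2)/(n^2 + n*(-6 - 4*I) + 24*I)
(3) = (m + 5*I)/(m + 4*I)
(4) = (u^2 - u - 2)/(u^2 + 2*u - 15)
(5) = (4*a^2 + 8*a - 5)/(4*a^2 - a - 3)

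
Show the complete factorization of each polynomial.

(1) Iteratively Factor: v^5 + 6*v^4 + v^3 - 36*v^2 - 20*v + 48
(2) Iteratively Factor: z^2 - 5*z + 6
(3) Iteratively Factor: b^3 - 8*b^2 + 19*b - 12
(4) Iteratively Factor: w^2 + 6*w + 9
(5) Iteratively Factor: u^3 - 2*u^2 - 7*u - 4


(1) = (v + 2)*(v^4 + 4*v^3 - 7*v^2 - 22*v + 24) = (v - 1)*(v + 2)*(v^3 + 5*v^2 - 2*v - 24) = (v - 1)*(v + 2)*(v + 3)*(v^2 + 2*v - 8) = (v - 1)*(v + 2)*(v + 3)*(v + 4)*(v - 2)
(2) = (z - 2)*(z - 3)
(3) = (b - 1)*(b^2 - 7*b + 12) = (b - 4)*(b - 1)*(b - 3)
(4) = (w + 3)*(w + 3)
(5) = (u - 4)*(u^2 + 2*u + 1) = (u - 4)*(u + 1)*(u + 1)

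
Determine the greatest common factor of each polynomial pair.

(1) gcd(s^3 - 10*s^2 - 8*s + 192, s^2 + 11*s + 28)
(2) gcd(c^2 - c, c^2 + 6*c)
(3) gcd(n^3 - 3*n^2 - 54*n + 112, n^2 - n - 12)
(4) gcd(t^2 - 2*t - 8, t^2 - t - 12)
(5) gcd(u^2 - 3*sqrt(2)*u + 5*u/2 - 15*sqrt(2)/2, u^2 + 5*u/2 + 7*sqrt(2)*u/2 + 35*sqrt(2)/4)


(1) = gcd((s - 8)*(s - 6)*(s + 4), (s + 4)*(s + 7)) = s + 4
(2) = gcd(c*(c - 1), c*(c + 6)) = c
(3) = gcd((n - 8)*(n - 2)*(n + 7), (n - 4)*(n + 3)) = 1
(4) = t - 4
(5) = gcd((u + 5/2)*(u - 3*sqrt(2)), (u + 5/2)*(u + 7*sqrt(2)/2)) = u + 5/2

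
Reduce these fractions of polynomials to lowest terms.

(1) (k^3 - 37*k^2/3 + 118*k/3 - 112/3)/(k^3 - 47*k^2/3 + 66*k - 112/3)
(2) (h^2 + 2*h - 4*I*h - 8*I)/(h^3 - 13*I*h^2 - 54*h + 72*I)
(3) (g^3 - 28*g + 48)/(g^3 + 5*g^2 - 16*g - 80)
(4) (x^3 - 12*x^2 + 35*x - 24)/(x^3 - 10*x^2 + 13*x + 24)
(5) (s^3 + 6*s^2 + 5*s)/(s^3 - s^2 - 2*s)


(1) = (3*k^2 - 13*k + 14)/(3*k^2 - 23*k + 14)
(2) = (h + 2)/(h^2 - 9*I*h - 18)
(3) = (g^2 + 4*g - 12)/(g^2 + 9*g + 20)
(4) = (x - 1)/(x + 1)
(5) = (s + 5)/(s - 2)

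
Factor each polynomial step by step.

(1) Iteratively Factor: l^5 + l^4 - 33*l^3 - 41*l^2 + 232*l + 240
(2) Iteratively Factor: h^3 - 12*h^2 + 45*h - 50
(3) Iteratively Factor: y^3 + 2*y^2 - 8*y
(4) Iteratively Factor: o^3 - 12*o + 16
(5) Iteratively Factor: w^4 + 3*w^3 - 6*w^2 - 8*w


(1) = (l - 3)*(l^4 + 4*l^3 - 21*l^2 - 104*l - 80) = (l - 5)*(l - 3)*(l^3 + 9*l^2 + 24*l + 16) = (l - 5)*(l - 3)*(l + 1)*(l^2 + 8*l + 16) = (l - 5)*(l - 3)*(l + 1)*(l + 4)*(l + 4)
(2) = (h - 5)*(h^2 - 7*h + 10) = (h - 5)*(h - 2)*(h - 5)
(3) = (y + 4)*(y^2 - 2*y) = y*(y + 4)*(y - 2)
(4) = (o + 4)*(o^2 - 4*o + 4) = (o - 2)*(o + 4)*(o - 2)
(5) = (w - 2)*(w^3 + 5*w^2 + 4*w) = (w - 2)*(w + 1)*(w^2 + 4*w) = w*(w - 2)*(w + 1)*(w + 4)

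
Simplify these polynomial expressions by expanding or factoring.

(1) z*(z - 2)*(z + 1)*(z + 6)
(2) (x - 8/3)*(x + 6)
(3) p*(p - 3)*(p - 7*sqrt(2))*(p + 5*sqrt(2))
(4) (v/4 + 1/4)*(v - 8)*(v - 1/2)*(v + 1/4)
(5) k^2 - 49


(1) = z^4 + 5*z^3 - 8*z^2 - 12*z
(2) = x^2 + 10*x/3 - 16
(3) = p^4 - 3*p^3 - 2*sqrt(2)*p^3 - 70*p^2 + 6*sqrt(2)*p^2 + 210*p
(4) = v^4/4 - 29*v^3/16 - 51*v^2/32 + 23*v/32 + 1/4
(5) = (k - 7)*(k + 7)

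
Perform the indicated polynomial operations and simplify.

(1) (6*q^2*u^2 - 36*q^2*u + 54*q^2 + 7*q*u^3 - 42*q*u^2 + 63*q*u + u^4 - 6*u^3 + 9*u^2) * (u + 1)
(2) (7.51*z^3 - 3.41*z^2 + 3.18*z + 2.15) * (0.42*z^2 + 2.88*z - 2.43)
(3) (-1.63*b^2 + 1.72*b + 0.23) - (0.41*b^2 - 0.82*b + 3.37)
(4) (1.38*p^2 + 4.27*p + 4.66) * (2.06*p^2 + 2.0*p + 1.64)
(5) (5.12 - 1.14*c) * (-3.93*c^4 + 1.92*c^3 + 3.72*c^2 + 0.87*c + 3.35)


(1) = 6*q^2*u^3 - 30*q^2*u^2 + 18*q^2*u + 54*q^2 + 7*q*u^4 - 35*q*u^3 + 21*q*u^2 + 63*q*u + u^5 - 5*u^4 + 3*u^3 + 9*u^2
(2) = 3.1542*z^5 + 20.1966*z^4 - 26.7345*z^3 + 18.3477*z^2 - 1.5354*z - 5.2245
(3) = -2.04*b^2 + 2.54*b - 3.14
(4) = 2.8428*p^4 + 11.5562*p^3 + 20.4028*p^2 + 16.3228*p + 7.6424
(5) = 4.4802*c^5 - 22.3104*c^4 + 5.5896*c^3 + 18.0546*c^2 + 0.6354*c + 17.152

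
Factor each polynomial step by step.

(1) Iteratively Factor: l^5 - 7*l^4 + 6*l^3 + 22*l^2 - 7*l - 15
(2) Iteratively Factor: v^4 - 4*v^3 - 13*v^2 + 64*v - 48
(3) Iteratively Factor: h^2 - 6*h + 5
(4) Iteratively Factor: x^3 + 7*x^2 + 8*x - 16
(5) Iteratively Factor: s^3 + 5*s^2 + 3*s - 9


(1) = (l + 1)*(l^4 - 8*l^3 + 14*l^2 + 8*l - 15) = (l + 1)^2*(l^3 - 9*l^2 + 23*l - 15) = (l - 1)*(l + 1)^2*(l^2 - 8*l + 15) = (l - 3)*(l - 1)*(l + 1)^2*(l - 5)
(2) = (v - 1)*(v^3 - 3*v^2 - 16*v + 48) = (v - 3)*(v - 1)*(v^2 - 16) = (v - 4)*(v - 3)*(v - 1)*(v + 4)
(3) = (h - 5)*(h - 1)
(4) = (x + 4)*(x^2 + 3*x - 4) = (x + 4)^2*(x - 1)
(5) = (s + 3)*(s^2 + 2*s - 3) = (s + 3)^2*(s - 1)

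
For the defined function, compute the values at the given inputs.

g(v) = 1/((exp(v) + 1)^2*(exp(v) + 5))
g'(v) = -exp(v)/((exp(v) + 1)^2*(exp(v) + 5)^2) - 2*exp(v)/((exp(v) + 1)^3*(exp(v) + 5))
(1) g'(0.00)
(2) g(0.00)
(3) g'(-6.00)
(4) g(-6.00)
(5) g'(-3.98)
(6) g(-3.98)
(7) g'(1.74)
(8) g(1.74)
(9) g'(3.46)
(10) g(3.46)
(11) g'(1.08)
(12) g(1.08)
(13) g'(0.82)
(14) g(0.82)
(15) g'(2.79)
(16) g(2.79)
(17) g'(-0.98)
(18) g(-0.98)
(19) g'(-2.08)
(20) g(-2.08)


(1) = -0.05
(2) = 0.04
(3) = -0.00
(4) = 0.20
(5) = -0.01
(6) = 0.19
(7) = -0.00
(8) = 0.00
(9) = -0.00
(10) = 0.00
(11) = -0.02
(12) = 0.01
(13) = -0.02
(14) = 0.01
(15) = -0.00
(16) = 0.00
(17) = -0.06
(18) = 0.10
(19) = -0.04
(20) = 0.15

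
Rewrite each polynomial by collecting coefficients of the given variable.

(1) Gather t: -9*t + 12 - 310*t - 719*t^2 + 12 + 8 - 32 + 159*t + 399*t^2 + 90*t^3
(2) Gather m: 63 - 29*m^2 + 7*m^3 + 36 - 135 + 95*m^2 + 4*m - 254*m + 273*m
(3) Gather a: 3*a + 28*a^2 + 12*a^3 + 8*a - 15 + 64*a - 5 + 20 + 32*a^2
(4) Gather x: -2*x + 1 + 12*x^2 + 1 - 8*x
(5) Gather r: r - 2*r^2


(1) = 90*t^3 - 320*t^2 - 160*t
(2) = 7*m^3 + 66*m^2 + 23*m - 36
(3) = 12*a^3 + 60*a^2 + 75*a
(4) = 12*x^2 - 10*x + 2
(5) = -2*r^2 + r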